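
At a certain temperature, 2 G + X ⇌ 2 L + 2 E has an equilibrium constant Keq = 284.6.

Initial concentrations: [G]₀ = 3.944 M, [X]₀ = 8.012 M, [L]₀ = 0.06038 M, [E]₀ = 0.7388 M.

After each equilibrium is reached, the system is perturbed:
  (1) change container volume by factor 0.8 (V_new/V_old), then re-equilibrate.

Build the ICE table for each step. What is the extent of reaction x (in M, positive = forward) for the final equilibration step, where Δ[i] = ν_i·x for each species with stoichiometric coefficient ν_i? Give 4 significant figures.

Q₀ = 1.5967e-05 vs Keq = 284.6 ⇒ Q<K, forward
Step 1:
                    G           X           L           E
  Initial       3.944       8.012     0.06038      0.7388
  Change       -3.572      -1.786       3.572       3.572
  Equil         0.372       6.226       3.632       4.311
  solve Keq expr → x = 1.786; check Q = 284.6
Then change container volume by factor 0.8 (V_new/V_old).
Step 2:
                    G           X           L           E
  Initial       0.465       7.782        4.54       5.389
  Change      0.04475     0.02238    -0.04475    -0.04475
  Equil        0.5097       7.805       4.496       5.344
  solve Keq expr → x = -0.02238; check Q = 284.6

x = -0.02238 M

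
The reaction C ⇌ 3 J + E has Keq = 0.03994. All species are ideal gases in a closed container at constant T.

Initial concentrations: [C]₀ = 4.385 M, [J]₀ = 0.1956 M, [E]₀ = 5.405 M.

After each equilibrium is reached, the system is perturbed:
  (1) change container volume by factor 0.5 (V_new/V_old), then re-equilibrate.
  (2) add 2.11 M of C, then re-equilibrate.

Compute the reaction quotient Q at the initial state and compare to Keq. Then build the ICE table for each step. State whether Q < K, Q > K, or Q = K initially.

Q₀ = 0.009224; Q < K (proceeds forward)

Q₀ = 0.009224 vs Keq = 0.03994 ⇒ Q<K, forward
Step 1:
                   C          J          E
  I            4.385     0.1956      5.405
  C         -0.04048     0.1214    0.04048
  E            4.345      0.317      5.445
  solve Keq expr → x = 0.04048; check Q = 0.03994
Then change container volume by factor 0.5 (V_new/V_old).
Step 2:
                   C          J          E
  I            8.689     0.6341      10.89
  C           0.1049    -0.3147    -0.1049
  E            8.794     0.3193      10.79
  solve Keq expr → x = -0.1049; check Q = 0.03994
Then add 2.11 M of C.
Step 3:
                   C          J          E
  I             10.9     0.3193      10.79
  C        -0.007856    0.02357   0.007856
  E             10.9     0.3429      10.79
  solve Keq expr → x = 0.007856; check Q = 0.03994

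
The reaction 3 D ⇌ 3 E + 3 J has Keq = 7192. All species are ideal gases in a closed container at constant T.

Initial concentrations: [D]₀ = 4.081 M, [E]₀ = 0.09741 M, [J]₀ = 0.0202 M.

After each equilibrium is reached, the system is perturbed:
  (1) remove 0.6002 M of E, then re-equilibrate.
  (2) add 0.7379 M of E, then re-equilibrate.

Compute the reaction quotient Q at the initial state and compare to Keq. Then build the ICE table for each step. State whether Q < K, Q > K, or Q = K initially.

Q₀ = 1.1209e-10 vs Keq = 7192 ⇒ Q<K, forward
Step 1:
                  D         E         J
  Initial     4.081   0.09741    0.0202
  Change     -3.445     3.445     3.445
  Equil      0.6359     3.542     3.465
  solve Keq expr → x = 1.148; check Q = 7192
Then remove 0.6002 M of E.
Step 2:
                  D         E         J
  Initial    0.6359     2.942     3.465
  Change   -0.08064   0.08064   0.08064
  Equil      0.5553     3.023     3.546
  solve Keq expr → x = 0.02688; check Q = 7192
Then add 0.7379 M of E.
Step 3:
                  D         E         J
  Initial    0.5553     3.761     3.546
  Change     0.0987   -0.0987   -0.0987
  Equil       0.654     3.662     3.447
  solve Keq expr → x = -0.0329; check Q = 7192

Q₀ = 1.1209e-10; Q < K (proceeds forward)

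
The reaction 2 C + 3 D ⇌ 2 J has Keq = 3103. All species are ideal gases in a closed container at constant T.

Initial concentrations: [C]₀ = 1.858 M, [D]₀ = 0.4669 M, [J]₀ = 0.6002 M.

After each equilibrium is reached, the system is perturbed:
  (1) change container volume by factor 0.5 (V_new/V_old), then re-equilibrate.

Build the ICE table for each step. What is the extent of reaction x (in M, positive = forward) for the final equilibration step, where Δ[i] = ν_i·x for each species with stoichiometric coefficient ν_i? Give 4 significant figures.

Q₀ = 1.025 vs Keq = 3103 ⇒ Q<K, forward
Step 1:
                   C          D          J
  Initial      1.858     0.4669     0.6002
  Change     -0.2803    -0.4204     0.2803
  Equil        1.578    0.04647     0.8805
  solve Keq expr → x = 0.1401; check Q = 3103
Then change container volume by factor 0.5 (V_new/V_old).
Step 2:
                   C          D          J
  Initial      3.155    0.09295      1.761
  Change    -0.03042   -0.04563    0.03042
  Equil        3.125    0.04731      1.791
  solve Keq expr → x = 0.01521; check Q = 3103

x = 0.01521 M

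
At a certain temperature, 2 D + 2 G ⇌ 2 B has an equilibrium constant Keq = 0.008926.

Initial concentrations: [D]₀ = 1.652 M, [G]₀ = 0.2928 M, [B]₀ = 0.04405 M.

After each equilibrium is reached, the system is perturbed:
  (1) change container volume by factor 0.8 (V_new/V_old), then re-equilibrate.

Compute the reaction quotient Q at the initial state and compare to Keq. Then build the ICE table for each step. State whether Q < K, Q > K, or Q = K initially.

Q₀ = 0.008293; Q < K (proceeds forward)

Q₀ = 0.008293 vs Keq = 0.008926 ⇒ Q<K, forward
Step 1:
                  D         G         B
  Initial     1.652    0.2928   0.04405
  Change  -0.001393 -0.001393  0.001393
  Equil       1.651    0.2914   0.04544
  solve Keq expr → x = 6.9673e-04; check Q = 0.008926
Then change container volume by factor 0.8 (V_new/V_old).
Step 2:
                  D         G         B
  Initial     2.063    0.3643    0.0568
  Change   -0.01156  -0.01156   0.01156
  Equil       2.052    0.3527   0.06837
  solve Keq expr → x = 0.005781; check Q = 0.008926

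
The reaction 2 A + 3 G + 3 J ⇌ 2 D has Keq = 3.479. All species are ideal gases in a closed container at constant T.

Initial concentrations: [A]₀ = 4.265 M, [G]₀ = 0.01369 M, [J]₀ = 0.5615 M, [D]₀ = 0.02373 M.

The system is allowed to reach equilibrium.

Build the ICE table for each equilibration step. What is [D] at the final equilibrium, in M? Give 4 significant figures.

Q₀ = 68.16 vs Keq = 3.479 ⇒ Q>K, reverse
Step 1:
                  A         G         J         D
  init        4.265   0.01369    0.5615   0.02373
  Δ        0.008636   0.01295   0.01295 -0.008636
  eq          4.274   0.02664    0.5745   0.01509
  solve Keq expr → x = -0.004318; check Q = 3.479

[D]_eq = 0.01509 M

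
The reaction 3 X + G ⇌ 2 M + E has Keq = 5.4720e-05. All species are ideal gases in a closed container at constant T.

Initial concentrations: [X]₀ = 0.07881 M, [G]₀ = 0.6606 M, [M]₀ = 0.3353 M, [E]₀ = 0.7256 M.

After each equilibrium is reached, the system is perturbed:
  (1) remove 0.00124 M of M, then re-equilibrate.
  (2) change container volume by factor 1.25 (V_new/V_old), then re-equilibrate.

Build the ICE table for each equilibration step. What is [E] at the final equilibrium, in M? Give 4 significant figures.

[E]_eq = 0.4483 M

Q₀ = 252.3 vs Keq = 5.4720e-05 ⇒ Q>K, reverse
Step 1:
                    X           G           M           E
  init        0.07881      0.6606      0.3353      0.7256
  Δ            0.4971      0.1657     -0.3314     -0.1657
  eq           0.5759      0.8263    0.003927      0.5599
  solve Keq expr → x = -0.1657; check Q = 5.4720e-05
Then remove 0.00124 M of M.
Step 2:
                    X           G           M           E
  init         0.5759      0.8263    0.002687      0.5599
  Δ         -0.001827 -6.0888e-04    0.001218  6.0888e-04
  eq            0.574      0.8257    0.003905      0.5605
  solve Keq expr → x = 6.0888e-04; check Q = 5.4720e-05
Then change container volume by factor 1.25 (V_new/V_old).
Step 3:
                    X           G           M           E
  init         0.4592      0.6605    0.003124      0.4484
  Δ        4.8675e-04  1.6225e-04 -3.2450e-04 -1.6225e-04
  eq           0.4597      0.6607    0.002799      0.4483
  solve Keq expr → x = -1.6225e-04; check Q = 5.4720e-05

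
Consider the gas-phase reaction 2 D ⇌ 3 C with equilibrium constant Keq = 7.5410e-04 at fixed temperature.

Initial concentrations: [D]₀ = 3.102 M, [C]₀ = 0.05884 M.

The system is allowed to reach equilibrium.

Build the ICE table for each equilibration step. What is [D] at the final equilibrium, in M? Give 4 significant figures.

[D]_eq = 3.015 M

Q₀ = 2.1171e-05 vs Keq = 7.5410e-04 ⇒ Q<K, forward
Step 1:
                    D           C
  init          3.102     0.05884
  Δ           -0.0874      0.1311
  eq            3.015      0.1899
  solve Keq expr → x = 0.0437; check Q = 7.5410e-04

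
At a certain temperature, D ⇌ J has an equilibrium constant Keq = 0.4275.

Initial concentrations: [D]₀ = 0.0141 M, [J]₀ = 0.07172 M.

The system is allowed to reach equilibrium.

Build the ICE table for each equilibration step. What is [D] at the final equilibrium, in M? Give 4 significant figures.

Q₀ = 5.087 vs Keq = 0.4275 ⇒ Q>K, reverse
Step 1:
                    D           J
  I            0.0141     0.07172
  C           0.04602    -0.04602
  E           0.06012      0.0257
  solve Keq expr → x = -0.04602; check Q = 0.4275

[D]_eq = 0.06012 M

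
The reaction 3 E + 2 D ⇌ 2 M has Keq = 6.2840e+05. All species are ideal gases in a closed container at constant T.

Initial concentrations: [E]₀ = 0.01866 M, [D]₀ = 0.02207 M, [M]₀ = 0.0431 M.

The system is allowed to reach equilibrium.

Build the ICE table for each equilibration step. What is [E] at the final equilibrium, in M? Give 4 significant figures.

Q₀ = 5.8697e+05 vs Keq = 6.2840e+05 ⇒ Q<K, forward
Step 1:
                   E          D          M
  init       0.01866    0.02207     0.0431
  Δ       -2.6908e-04 -1.7939e-04 1.7939e-04
  eq         0.01839    0.02189    0.04328
  solve Keq expr → x = 8.9694e-05; check Q = 6.2840e+05

[E]_eq = 0.01839 M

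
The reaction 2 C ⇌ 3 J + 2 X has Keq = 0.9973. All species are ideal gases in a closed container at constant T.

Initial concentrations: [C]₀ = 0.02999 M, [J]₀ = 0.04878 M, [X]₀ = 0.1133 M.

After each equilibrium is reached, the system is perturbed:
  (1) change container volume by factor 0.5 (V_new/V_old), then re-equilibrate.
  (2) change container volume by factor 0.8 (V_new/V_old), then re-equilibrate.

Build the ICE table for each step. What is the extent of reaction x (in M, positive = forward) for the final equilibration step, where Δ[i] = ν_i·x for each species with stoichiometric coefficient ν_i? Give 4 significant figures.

Q₀ = 0.001657 vs Keq = 0.9973 ⇒ Q<K, forward
Step 1:
                   C          J          X
  I          0.02999    0.04878     0.1133
  C         -0.02632    0.03949    0.02632
  E         0.003666    0.08827     0.1396
  solve Keq expr → x = 0.01316; check Q = 0.9973
Then change container volume by factor 0.5 (V_new/V_old).
Step 2:
                   C          J          X
  I         0.007333     0.1765     0.2792
  C          0.01013    -0.0152   -0.01013
  E          0.01746     0.1613     0.2691
  solve Keq expr → x = -0.005065; check Q = 0.9973
Then change container volume by factor 0.8 (V_new/V_old).
Step 3:
                   C          J          X
  I          0.02183     0.2017     0.3364
  C         0.006107   -0.00916  -0.006107
  E          0.02794     0.1925     0.3303
  solve Keq expr → x = -0.003053; check Q = 0.9973

x = -0.003053 M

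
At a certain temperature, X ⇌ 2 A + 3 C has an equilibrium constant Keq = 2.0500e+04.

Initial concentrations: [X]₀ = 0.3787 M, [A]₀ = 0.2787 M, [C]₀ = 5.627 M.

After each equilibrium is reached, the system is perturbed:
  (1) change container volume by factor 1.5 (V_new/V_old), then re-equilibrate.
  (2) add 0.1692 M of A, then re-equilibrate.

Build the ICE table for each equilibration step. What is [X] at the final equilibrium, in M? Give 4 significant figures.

Q₀ = 36.54 vs Keq = 2.0500e+04 ⇒ Q<K, forward
Step 1:
                   X          A          C
  Initial     0.3787     0.2787      5.627
  Change     -0.3637     0.7275      1.091
  Equil      0.01497      1.006      6.718
  solve Keq expr → x = 0.3637; check Q = 2.0500e+04
Then change container volume by factor 1.5 (V_new/V_old).
Step 2:
                   X          A          C
  Initial   0.009982     0.6708      4.479
  Change   -0.007884    0.01577    0.02365
  Equil     0.002099     0.6865      4.502
  solve Keq expr → x = 0.007884; check Q = 2.0500e+04
Then add 0.1692 M of A.
Step 3:
                   X          A          C
  Initial   0.002099     0.8557      4.502
  Change    0.001137  -0.002274  -0.003412
  Equil     0.003236     0.8535      4.499
  solve Keq expr → x = -0.001137; check Q = 2.0500e+04

[X]_eq = 0.003236 M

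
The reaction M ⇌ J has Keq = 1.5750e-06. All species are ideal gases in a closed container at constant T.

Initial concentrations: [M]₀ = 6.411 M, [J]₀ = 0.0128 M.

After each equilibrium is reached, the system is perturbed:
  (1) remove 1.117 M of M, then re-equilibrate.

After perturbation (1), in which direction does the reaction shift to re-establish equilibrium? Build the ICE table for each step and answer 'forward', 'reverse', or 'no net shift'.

Direction: reverse

Q₀ = 0.001997 vs Keq = 1.5750e-06 ⇒ Q>K, reverse
Step 1:
                   M          J
  Initial      6.411     0.0128
  Change     0.01279   -0.01279
  Equil        6.424 1.0117e-05
  solve Keq expr → x = -0.01279; check Q = 1.5750e-06
Then remove 1.117 M of M.
Step 2:
                   M          J
  Initial      5.307 1.0117e-05
  Change  1.7593e-06 -1.7593e-06
  Equil        5.307 8.3582e-06
  solve Keq expr → x = -1.7593e-06; check Q = 1.5750e-06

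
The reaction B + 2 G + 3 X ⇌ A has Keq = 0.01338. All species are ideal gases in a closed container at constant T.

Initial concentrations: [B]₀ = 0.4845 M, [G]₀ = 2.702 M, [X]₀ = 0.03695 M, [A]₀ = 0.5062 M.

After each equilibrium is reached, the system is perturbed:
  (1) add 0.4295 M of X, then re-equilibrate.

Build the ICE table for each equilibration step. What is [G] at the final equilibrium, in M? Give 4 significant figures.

Q₀ = 2837 vs Keq = 0.01338 ⇒ Q>K, reverse
Step 1:
                  B         G         X         A
  init       0.4845     2.702   0.03695    0.5062
  Δ          0.3464    0.6929     1.039   -0.3464
  eq         0.8309     3.395     1.076    0.1598
  solve Keq expr → x = -0.3464; check Q = 0.01338
Then add 0.4295 M of X.
Step 2:
                  B         G         X         A
  init       0.8309     3.395     1.506    0.1598
  Δ        -0.07153   -0.1431   -0.2146   0.07153
  eq         0.7594     3.252     1.291    0.2313
  solve Keq expr → x = 0.07153; check Q = 0.01338

[G]_eq = 3.252 M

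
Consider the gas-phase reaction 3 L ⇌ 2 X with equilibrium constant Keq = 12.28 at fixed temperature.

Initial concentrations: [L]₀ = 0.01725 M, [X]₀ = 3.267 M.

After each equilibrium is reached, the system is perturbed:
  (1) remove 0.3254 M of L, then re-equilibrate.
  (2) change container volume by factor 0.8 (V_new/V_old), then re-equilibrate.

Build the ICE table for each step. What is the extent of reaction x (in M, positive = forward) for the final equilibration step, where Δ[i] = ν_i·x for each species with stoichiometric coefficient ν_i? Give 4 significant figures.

Q₀ = 2.0794e+06 vs Keq = 12.28 ⇒ Q>K, reverse
Step 1:
                    L           X
  Initial     0.01725       3.267
  Change       0.8265      -0.551
  Equil        0.8438       2.716
  solve Keq expr → x = -0.2755; check Q = 12.28
Then remove 0.3254 M of L.
Step 2:
                    L           X
  Initial      0.5184       2.716
  Change       0.2855     -0.1903
  Equil        0.8039       2.526
  solve Keq expr → x = -0.09517; check Q = 12.28
Then change container volume by factor 0.8 (V_new/V_old).
Step 3:
                    L           X
  Initial       1.005       3.157
  Change     -0.06368     0.04246
  Equil        0.9411         3.2
  solve Keq expr → x = 0.02123; check Q = 12.28

x = 0.02123 M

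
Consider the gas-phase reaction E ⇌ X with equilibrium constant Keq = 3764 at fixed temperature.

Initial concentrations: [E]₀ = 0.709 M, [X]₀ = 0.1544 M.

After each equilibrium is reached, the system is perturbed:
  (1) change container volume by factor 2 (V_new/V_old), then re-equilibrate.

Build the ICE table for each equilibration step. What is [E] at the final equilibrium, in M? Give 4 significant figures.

[E]_eq = 1.1466e-04 M

Q₀ = 0.2178 vs Keq = 3764 ⇒ Q<K, forward
Step 1:
                   E          X
  Initial      0.709     0.1544
  Change     -0.7088     0.7088
  Equil   2.2932e-04     0.8632
  solve Keq expr → x = 0.7088; check Q = 3764
Then change container volume by factor 2 (V_new/V_old).
Step 2:
                   E          X
  Initial 1.1466e-04     0.4316
  Change           0          0
  Equil   1.1466e-04     0.4316
  solve Keq expr → x = 0; check Q = 3764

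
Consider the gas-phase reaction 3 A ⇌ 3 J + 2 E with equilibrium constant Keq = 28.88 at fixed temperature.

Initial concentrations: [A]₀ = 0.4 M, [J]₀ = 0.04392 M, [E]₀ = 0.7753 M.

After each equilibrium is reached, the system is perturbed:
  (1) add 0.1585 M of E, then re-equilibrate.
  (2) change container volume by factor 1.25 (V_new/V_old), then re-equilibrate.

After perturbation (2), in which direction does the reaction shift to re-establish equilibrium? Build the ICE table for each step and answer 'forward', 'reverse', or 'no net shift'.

Direction: forward

Q₀ = 7.9569e-04 vs Keq = 28.88 ⇒ Q<K, forward
Step 1:
                    A           J           E
  Initial         0.4     0.04392      0.7753
  Change      -0.2925      0.2925       0.195
  Equil        0.1075      0.3364      0.9703
  solve Keq expr → x = 0.09751; check Q = 28.88
Then add 0.1585 M of E.
Step 2:
                    A           J           E
  Initial      0.1075      0.3364       1.129
  Change     0.008153   -0.008153   -0.005435
  Equil        0.1156      0.3283       1.123
  solve Keq expr → x = -0.002718; check Q = 28.88
Then change container volume by factor 1.25 (V_new/V_old).
Step 3:
                    A           J           E
  Initial      0.0925      0.2626      0.8987
  Change    -0.009511    0.009511    0.006341
  Equil       0.08299      0.2721       0.905
  solve Keq expr → x = 0.00317; check Q = 28.88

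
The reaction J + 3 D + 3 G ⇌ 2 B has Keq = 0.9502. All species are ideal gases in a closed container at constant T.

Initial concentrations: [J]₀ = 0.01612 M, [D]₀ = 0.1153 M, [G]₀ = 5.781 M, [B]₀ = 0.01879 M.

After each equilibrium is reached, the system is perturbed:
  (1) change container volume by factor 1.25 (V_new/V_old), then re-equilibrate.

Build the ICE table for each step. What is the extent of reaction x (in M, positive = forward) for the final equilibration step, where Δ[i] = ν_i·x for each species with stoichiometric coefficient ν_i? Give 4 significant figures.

Q₀ = 0.07396 vs Keq = 0.9502 ⇒ Q<K, forward
Step 1:
                  J         D         G         B
  init      0.01612    0.1153     5.781   0.01879
  Δ       -0.007771  -0.02331  -0.02331   0.01554
  eq       0.008349   0.09199     5.758   0.03433
  solve Keq expr → x = 0.007771; check Q = 0.9502
Then change container volume by factor 1.25 (V_new/V_old).
Step 2:
                  J         D         G         B
  init     0.006679   0.07359     4.606   0.02747
  Δ         0.00275  0.008249  0.008249 -0.005499
  eq       0.009429   0.08184     4.614   0.02197
  solve Keq expr → x = -0.00275; check Q = 0.9502

x = -0.00275 M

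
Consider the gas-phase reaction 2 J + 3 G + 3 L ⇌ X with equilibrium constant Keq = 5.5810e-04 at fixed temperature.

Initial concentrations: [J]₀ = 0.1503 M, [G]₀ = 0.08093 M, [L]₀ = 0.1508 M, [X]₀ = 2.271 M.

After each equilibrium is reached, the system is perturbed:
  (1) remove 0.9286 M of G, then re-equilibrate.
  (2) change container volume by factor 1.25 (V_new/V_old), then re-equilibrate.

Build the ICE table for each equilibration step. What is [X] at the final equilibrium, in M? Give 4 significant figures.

Q₀ = 5.5305e+07 vs Keq = 5.5810e-04 ⇒ Q>K, reverse
Step 1:
                    J           G           L           X
  init         0.1503     0.08093      0.1508       2.271
  Δ             1.857       2.786       2.786     -0.9286
  eq            2.008       2.867       2.937       1.342
  solve Keq expr → x = -0.9286; check Q = 5.5810e-04
Then remove 0.9286 M of G.
Step 2:
                    J           G           L           X
  init          2.008       1.938       2.937       1.342
  Δ            0.2393       0.359       0.359     -0.1197
  eq            2.247       2.297       3.296       1.223
  solve Keq expr → x = -0.1197; check Q = 5.5810e-04
Then change container volume by factor 1.25 (V_new/V_old).
Step 3:
                    J           G           L           X
  init          1.798       1.838       2.637      0.9782
  Δ            0.2914      0.4371      0.4371     -0.1457
  eq            2.089       2.275       3.074      0.8325
  solve Keq expr → x = -0.1457; check Q = 5.5810e-04

[X]_eq = 0.8325 M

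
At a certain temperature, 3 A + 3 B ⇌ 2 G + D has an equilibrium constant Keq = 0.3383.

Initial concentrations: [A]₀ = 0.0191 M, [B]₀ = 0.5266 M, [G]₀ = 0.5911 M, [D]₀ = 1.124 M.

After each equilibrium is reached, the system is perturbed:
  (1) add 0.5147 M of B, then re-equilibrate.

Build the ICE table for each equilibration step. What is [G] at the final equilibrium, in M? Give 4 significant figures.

[G]_eq = 0.308 M

Q₀ = 3.8596e+05 vs Keq = 0.3383 ⇒ Q>K, reverse
Step 1:
                  A         B         G         D
  I          0.0191    0.5266    0.5911     1.124
  C          0.5153    0.5153   -0.3435   -0.1718
  E          0.5344     1.042    0.2476    0.9522
  solve Keq expr → x = -0.1718; check Q = 0.3383
Then add 0.5147 M of B.
Step 2:
                  A         B         G         D
  I          0.5344     1.557    0.2476    0.9522
  C        -0.09055  -0.09055   0.06037   0.03018
  E          0.4438     1.466     0.308    0.9824
  solve Keq expr → x = 0.03018; check Q = 0.3383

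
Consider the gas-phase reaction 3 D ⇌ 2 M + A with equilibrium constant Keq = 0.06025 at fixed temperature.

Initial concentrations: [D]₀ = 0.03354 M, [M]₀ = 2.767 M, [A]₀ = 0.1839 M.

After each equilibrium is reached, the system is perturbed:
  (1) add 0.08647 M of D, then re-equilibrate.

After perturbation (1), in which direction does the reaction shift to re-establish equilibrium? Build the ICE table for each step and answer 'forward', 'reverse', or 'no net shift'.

Q₀ = 3.7317e+04 vs Keq = 0.06025 ⇒ Q>K, reverse
Step 1:
                  D         M         A
  I         0.03354     2.767    0.1839
  C          0.5456   -0.3637   -0.1819
  E          0.5792     2.403  0.002027
  solve Keq expr → x = -0.1819; check Q = 0.06025
Then add 0.08647 M of D.
Step 2:
                  D         M         A
  I          0.6656     2.403  0.002027
  C        -0.00301  0.002007  0.001003
  E          0.6626     2.405   0.00303
  solve Keq expr → x = 0.001003; check Q = 0.06025

Direction: forward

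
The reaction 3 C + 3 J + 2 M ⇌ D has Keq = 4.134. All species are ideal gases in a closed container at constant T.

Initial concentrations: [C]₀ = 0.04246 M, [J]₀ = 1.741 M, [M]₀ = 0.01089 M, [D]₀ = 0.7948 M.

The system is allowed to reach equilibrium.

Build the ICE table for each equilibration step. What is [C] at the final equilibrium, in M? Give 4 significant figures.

[C]_eq = 0.5133 M

Q₀ = 1.6591e+07 vs Keq = 4.134 ⇒ Q>K, reverse
Step 1:
                  C         J         M         D
  Initial   0.04246     1.741   0.01089    0.7948
  Change     0.4708    0.4708    0.3139   -0.1569
  Equil      0.5133     2.212    0.3248    0.6379
  solve Keq expr → x = -0.1569; check Q = 4.134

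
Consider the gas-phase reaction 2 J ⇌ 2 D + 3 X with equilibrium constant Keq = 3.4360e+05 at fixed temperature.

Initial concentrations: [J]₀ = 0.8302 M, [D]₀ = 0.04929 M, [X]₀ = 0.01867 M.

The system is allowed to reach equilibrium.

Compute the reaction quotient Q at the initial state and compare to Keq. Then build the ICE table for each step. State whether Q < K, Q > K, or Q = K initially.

Q₀ = 2.2940e-08 vs Keq = 3.4360e+05 ⇒ Q<K, forward
Step 1:
                  J         D         X
  Initial    0.8302   0.04929   0.01867
  Change    -0.8281    0.8281     1.242
  Equil    0.002119    0.8774     1.261
  solve Keq expr → x = 0.414; check Q = 3.4360e+05

Q₀ = 2.2940e-08; Q < K (proceeds forward)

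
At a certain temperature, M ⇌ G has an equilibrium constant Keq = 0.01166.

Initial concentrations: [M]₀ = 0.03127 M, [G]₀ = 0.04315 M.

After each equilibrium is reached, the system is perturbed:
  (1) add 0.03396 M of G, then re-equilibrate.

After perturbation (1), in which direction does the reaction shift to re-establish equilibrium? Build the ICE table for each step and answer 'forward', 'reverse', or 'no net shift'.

Direction: reverse

Q₀ = 1.38 vs Keq = 0.01166 ⇒ Q>K, reverse
Step 1:
                    M           G
  Initial     0.03127     0.04315
  Change      0.04229    -0.04229
  Equil       0.07356  8.5774e-04
  solve Keq expr → x = -0.04229; check Q = 0.01166
Then add 0.03396 M of G.
Step 2:
                    M           G
  Initial     0.07356     0.03482
  Change      0.03357    -0.03357
  Equil        0.1071    0.001249
  solve Keq expr → x = -0.03357; check Q = 0.01166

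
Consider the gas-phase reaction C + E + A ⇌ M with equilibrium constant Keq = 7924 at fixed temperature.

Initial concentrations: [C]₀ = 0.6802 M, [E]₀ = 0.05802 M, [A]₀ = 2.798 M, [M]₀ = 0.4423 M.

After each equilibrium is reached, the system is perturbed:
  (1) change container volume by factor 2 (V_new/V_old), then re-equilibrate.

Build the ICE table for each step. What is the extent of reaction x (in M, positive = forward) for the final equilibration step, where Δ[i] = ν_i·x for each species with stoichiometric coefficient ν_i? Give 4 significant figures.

x = -5.5515e-05 M

Q₀ = 4.005 vs Keq = 7924 ⇒ Q<K, forward
Step 1:
                   C          E          A          M
  Initial     0.6802    0.05802      2.798     0.4423
  Change    -0.05798   -0.05798   -0.05798    0.05798
  Equil       0.6222 3.7032e-05       2.74     0.5003
  solve Keq expr → x = 0.05798; check Q = 7924
Then change container volume by factor 2 (V_new/V_old).
Step 2:
                   C          E          A          M
  Initial     0.3111 1.8516e-05       1.37     0.2501
  Change  5.5515e-05 5.5515e-05 5.5515e-05 -5.5515e-05
  Equil       0.3112 7.4031e-05       1.37     0.2501
  solve Keq expr → x = -5.5515e-05; check Q = 7924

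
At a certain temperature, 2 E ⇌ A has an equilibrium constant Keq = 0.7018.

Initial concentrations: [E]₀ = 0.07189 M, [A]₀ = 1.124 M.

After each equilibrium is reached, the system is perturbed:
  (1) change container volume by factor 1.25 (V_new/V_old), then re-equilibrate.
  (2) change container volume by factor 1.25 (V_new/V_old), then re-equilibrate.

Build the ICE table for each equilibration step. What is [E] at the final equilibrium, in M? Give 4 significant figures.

Q₀ = 217.5 vs Keq = 0.7018 ⇒ Q>K, reverse
Step 1:
                    E           A
  init        0.07189       1.124
  Δ            0.9059      -0.453
  eq           0.9778       0.671
  solve Keq expr → x = -0.453; check Q = 0.7018
Then change container volume by factor 1.25 (V_new/V_old).
Step 2:
                    E           A
  init         0.7823      0.5368
  Δ           0.06531    -0.03266
  eq           0.8476      0.5042
  solve Keq expr → x = -0.03266; check Q = 0.7018
Then change container volume by factor 1.25 (V_new/V_old).
Step 3:
                    E           A
  init         0.6781      0.4033
  Δ           0.05415    -0.02707
  eq           0.7322      0.3763
  solve Keq expr → x = -0.02707; check Q = 0.7018

[E]_eq = 0.7322 M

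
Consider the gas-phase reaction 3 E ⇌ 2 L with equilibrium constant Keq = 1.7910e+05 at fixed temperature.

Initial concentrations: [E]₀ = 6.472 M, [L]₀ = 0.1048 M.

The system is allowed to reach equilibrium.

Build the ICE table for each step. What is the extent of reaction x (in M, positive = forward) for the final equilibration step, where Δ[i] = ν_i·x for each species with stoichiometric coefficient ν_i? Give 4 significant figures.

x = 2.141 M

Q₀ = 4.0514e-05 vs Keq = 1.7910e+05 ⇒ Q<K, forward
Step 1:
                   E          L
  Initial      6.472     0.1048
  Change      -6.424      4.283
  Equil      0.04755      4.388
  solve Keq expr → x = 2.141; check Q = 1.7910e+05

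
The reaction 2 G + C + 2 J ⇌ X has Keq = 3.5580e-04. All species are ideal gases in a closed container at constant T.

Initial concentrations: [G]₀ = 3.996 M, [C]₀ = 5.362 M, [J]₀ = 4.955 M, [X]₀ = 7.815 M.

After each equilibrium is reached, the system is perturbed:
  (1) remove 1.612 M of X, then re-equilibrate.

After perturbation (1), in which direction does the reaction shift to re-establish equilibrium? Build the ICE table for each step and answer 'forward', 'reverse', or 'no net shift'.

Q₀ = 0.003718 vs Keq = 3.5580e-04 ⇒ Q>K, reverse
Step 1:
                    G           C           J           X
  init          3.996       5.362       4.955       7.815
  Δ             2.742       1.371       2.742      -1.371
  eq            6.738       6.733       7.697       6.444
  solve Keq expr → x = -1.371; check Q = 3.5580e-04
Then remove 1.612 M of X.
Step 2:
                    G           C           J           X
  init          6.738       6.733       7.697       4.832
  Δ           -0.3844     -0.1922     -0.3844      0.1922
  eq            6.354       6.541       7.313       5.024
  solve Keq expr → x = 0.1922; check Q = 3.5580e-04

Direction: forward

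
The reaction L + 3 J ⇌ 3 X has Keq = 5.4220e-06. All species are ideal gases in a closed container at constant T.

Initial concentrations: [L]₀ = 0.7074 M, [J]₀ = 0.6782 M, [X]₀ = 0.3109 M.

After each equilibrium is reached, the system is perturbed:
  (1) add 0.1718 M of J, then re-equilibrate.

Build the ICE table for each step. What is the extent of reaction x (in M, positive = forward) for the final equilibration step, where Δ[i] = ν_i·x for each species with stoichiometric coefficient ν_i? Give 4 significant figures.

x = 9.1878e-04 M

Q₀ = 0.1362 vs Keq = 5.4220e-06 ⇒ Q>K, reverse
Step 1:
                    L           J           X
  init         0.7074      0.6782      0.3109
  Δ           0.09833       0.295      -0.295
  eq           0.8057      0.9732     0.01591
  solve Keq expr → x = -0.09833; check Q = 5.4220e-06
Then add 0.1718 M of J.
Step 2:
                    L           J           X
  init         0.8057       1.145     0.01591
  Δ       -9.1878e-04   -0.002756    0.002756
  eq           0.8048       1.142     0.01867
  solve Keq expr → x = 9.1878e-04; check Q = 5.4220e-06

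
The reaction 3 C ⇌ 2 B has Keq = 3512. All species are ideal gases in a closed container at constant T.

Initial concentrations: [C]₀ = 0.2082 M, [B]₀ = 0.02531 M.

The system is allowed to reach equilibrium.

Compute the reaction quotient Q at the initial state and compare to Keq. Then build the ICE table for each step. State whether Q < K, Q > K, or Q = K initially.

Q₀ = 0.07098; Q < K (proceeds forward)

Q₀ = 0.07098 vs Keq = 3512 ⇒ Q<K, forward
Step 1:
                  C         B
  Initial    0.2082   0.02531
  Change    -0.1895    0.1263
  Equil     0.01871    0.1516
  solve Keq expr → x = 0.06316; check Q = 3512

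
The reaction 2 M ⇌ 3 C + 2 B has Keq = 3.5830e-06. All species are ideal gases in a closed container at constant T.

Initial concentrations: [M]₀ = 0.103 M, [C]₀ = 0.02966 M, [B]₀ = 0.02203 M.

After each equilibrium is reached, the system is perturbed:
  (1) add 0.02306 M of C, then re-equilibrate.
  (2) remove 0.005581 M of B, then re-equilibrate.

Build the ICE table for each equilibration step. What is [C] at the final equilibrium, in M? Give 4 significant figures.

Q₀ = 1.1936e-06 vs Keq = 3.5830e-06 ⇒ Q<K, forward
Step 1:
                    M           C           B
  I             0.103     0.02966     0.02203
  C         -0.004605    0.006908    0.004605
  E           0.09839     0.03657     0.02664
  solve Keq expr → x = 0.002303; check Q = 3.5830e-06
Then add 0.02306 M of C.
Step 2:
                    M           C           B
  I           0.09839     0.05963     0.02664
  C          0.007644    -0.01147   -0.007644
  E             0.106     0.04816     0.01899
  solve Keq expr → x = -0.003822; check Q = 3.5830e-06
Then remove 0.005581 M of B.
Step 3:
                    M           C           B
  I             0.106     0.04816     0.01341
  C         -0.002854    0.004281    0.002854
  E            0.1032     0.05244     0.01626
  solve Keq expr → x = 0.001427; check Q = 3.5830e-06

[C]_eq = 0.05244 M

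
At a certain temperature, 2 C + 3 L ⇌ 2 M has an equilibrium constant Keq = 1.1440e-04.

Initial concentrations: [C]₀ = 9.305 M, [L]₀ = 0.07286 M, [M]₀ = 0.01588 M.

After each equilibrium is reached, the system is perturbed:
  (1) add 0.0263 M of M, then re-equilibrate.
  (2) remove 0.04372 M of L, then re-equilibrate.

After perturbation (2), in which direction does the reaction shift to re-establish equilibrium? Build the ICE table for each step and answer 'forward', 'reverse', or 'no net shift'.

Q₀ = 0.00753 vs Keq = 1.1440e-04 ⇒ Q>K, reverse
Step 1:
                  C         L         M
  I           9.305   0.07286   0.01588
  C         0.01308   0.01962  -0.01308
  E           9.318   0.09248  0.002803
  solve Keq expr → x = -0.006539; check Q = 1.1440e-04
Then add 0.0263 M of M.
Step 2:
                  C         L         M
  I           9.318   0.09248    0.0291
  C         0.02446    0.0367  -0.02446
  E           9.343    0.1292  0.004639
  solve Keq expr → x = -0.01223; check Q = 1.1440e-04
Then remove 0.04372 M of L.
Step 3:
                  C         L         M
  I           9.343   0.08545  0.004639
  C        0.002009  0.003014 -0.002009
  E           9.345   0.08847   0.00263
  solve Keq expr → x = -0.001005; check Q = 1.1440e-04

Direction: reverse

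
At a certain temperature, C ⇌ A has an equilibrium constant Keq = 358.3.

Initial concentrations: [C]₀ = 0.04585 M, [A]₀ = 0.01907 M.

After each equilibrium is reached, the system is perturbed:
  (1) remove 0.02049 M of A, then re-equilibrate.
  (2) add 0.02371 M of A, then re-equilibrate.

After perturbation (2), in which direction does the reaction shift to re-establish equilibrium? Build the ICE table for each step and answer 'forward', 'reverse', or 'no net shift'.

Direction: reverse

Q₀ = 0.4159 vs Keq = 358.3 ⇒ Q<K, forward
Step 1:
                   C          A
  I          0.04585    0.01907
  C         -0.04567    0.04567
  E       1.8068e-04    0.06474
  solve Keq expr → x = 0.04567; check Q = 358.3
Then remove 0.02049 M of A.
Step 2:
                   C          A
  I       1.8068e-04    0.04425
  C       -5.7028e-05 5.7028e-05
  E       1.2366e-04    0.04431
  solve Keq expr → x = 5.7028e-05; check Q = 358.3
Then add 0.02371 M of A.
Step 3:
                   C          A
  I       1.2366e-04    0.06802
  C       6.5989e-05 -6.5989e-05
  E       1.8965e-04    0.06795
  solve Keq expr → x = -6.5989e-05; check Q = 358.3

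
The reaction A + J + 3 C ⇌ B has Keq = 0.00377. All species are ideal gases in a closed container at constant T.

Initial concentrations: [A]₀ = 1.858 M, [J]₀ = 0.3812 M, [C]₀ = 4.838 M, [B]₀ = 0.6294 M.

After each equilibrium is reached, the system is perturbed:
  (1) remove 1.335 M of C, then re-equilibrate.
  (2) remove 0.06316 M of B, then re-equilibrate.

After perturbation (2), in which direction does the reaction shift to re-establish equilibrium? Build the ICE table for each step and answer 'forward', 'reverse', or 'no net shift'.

Direction: forward

Q₀ = 0.007847 vs Keq = 0.00377 ⇒ Q>K, reverse
Step 1:
                  A         J         C         B
  init        1.858    0.3812     4.838    0.6294
  Δ          0.1152    0.1152    0.3455   -0.1152
  eq          1.973    0.4964     5.183    0.5142
  solve Keq expr → x = -0.1152; check Q = 0.00377
Then remove 1.335 M of C.
Step 2:
                  A         J         C         B
  init        1.973    0.4964     3.848    0.5142
  Δ          0.1323    0.1323     0.397   -0.1323
  eq          2.106    0.6287     4.246    0.3819
  solve Keq expr → x = -0.1323; check Q = 0.00377
Then remove 0.06316 M of B.
Step 3:
                  A         J         C         B
  init        2.106    0.6287     4.246    0.3187
  Δ         -0.0249   -0.0249   -0.0747    0.0249
  eq          2.081    0.6038     4.171    0.3436
  solve Keq expr → x = 0.0249; check Q = 0.00377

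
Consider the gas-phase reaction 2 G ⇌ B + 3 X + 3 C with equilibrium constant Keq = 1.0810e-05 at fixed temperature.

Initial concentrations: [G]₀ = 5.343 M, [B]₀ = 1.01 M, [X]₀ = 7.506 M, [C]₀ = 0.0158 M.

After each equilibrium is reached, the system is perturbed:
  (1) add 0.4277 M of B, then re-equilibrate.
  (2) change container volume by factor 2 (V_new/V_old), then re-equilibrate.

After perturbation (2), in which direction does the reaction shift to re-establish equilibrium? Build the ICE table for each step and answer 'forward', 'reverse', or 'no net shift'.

Direction: forward

Q₀ = 5.9013e-05 vs Keq = 1.0810e-05 ⇒ Q>K, reverse
Step 1:
                  G         B         X         C
  Initial     5.343      1.01     7.506    0.0158
  Change   0.004538 -0.002269 -0.006807 -0.006807
  Equil       5.348     1.008     7.499  0.008993
  solve Keq expr → x = -0.002269; check Q = 1.0810e-05
Then add 0.4277 M of B.
Step 2:
                  G         B         X         C
  Initial     5.348     1.435     7.499  0.008993
  Change  6.6534e-04 -3.3267e-04 -9.9801e-04 -9.9801e-04
  Equil       5.348     1.435     7.498  0.007995
  solve Keq expr → x = -3.3267e-04; check Q = 1.0810e-05
Then change container volume by factor 2 (V_new/V_old).
Step 3:
                  G         B         X         C
  Initial     2.674    0.7175     3.749  0.003998
  Change  -0.005753  0.002877   0.00863   0.00863
  Equil       2.668    0.7204     3.758   0.01263
  solve Keq expr → x = 0.002877; check Q = 1.0810e-05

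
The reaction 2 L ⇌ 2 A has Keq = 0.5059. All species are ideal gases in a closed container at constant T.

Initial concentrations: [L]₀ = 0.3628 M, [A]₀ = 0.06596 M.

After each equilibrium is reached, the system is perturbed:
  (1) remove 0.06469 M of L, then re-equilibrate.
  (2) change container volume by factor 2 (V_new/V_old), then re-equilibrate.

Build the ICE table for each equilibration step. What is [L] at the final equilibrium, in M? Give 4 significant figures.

Q₀ = 0.03305 vs Keq = 0.5059 ⇒ Q<K, forward
Step 1:
                   L          A
  init        0.3628    0.06596
  Δ          -0.1122     0.1122
  eq          0.2506     0.1782
  solve Keq expr → x = 0.05612; check Q = 0.5059
Then remove 0.06469 M of L.
Step 2:
                   L          A
  init        0.1859     0.1782
  Δ          0.02689   -0.02689
  eq          0.2127     0.1513
  solve Keq expr → x = -0.01344; check Q = 0.5059
Then change container volume by factor 2 (V_new/V_old).
Step 3:
                   L          A
  init        0.1064    0.07566
  Δ                0          0
  eq          0.1064    0.07566
  solve Keq expr → x = 0; check Q = 0.5059

[L]_eq = 0.1064 M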